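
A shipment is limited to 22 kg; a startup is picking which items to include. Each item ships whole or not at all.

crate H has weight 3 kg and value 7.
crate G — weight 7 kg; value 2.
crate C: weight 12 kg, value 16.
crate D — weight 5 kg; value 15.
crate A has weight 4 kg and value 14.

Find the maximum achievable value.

This is a 0-1 knapsack instance.
Allowing fractional choices, the relaxed optimum would be about 49.3, but items are indivisible.
crate H + crate C + crate D: weight 3 + 12 + 5 = 20 ≤ 22, value 7 + 16 + 15 = 38.
crate H + crate G + crate D + crate A: weight 3 + 7 + 5 + 4 = 19 ≤ 22, value 7 + 2 + 15 + 14 = 38.
crate C + crate D + crate A: weight 12 + 5 + 4 = 21 ≤ 22, value 16 + 15 + 14 = 45.
Best is crate C, crate D, and crate A with total value 45.

45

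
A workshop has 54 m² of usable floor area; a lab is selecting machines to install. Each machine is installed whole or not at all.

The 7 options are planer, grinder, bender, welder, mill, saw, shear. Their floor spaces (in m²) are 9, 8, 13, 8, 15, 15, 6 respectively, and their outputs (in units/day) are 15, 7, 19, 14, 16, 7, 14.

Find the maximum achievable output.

This is a 0-1 knapsack instance.
Allowing fractional choices, the relaxed optimum would be about 80.6, but machines are indivisible.
planer + grinder + bender + welder + mill: floor space 9 + 8 + 13 + 8 + 15 = 53 ≤ 54, output 15 + 7 + 19 + 14 + 16 = 71.
planer + bender + welder + mill + shear: floor space 9 + 13 + 8 + 15 + 6 = 51 ≤ 54, output 15 + 19 + 14 + 16 + 14 = 78.
planer + grinder + bender + mill + shear: floor space 9 + 8 + 13 + 15 + 6 = 51 ≤ 54, output 15 + 7 + 19 + 16 + 14 = 71.
Best is planer, bender, welder, mill, and shear with total output 78.

78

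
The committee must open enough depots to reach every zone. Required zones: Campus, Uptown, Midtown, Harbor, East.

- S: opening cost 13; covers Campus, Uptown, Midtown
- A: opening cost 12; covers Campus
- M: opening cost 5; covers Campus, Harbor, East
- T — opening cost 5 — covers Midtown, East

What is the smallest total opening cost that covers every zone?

18

The greedy cost-per-new-zone heuristic would pick M, T, and S for 23, but a cheaper cover exists.
Choose S and M: together they cover Campus, Uptown, Midtown, Harbor, East — every zone.
Total opening cost: 13 + 5 = 18.
No cover costs less than 18.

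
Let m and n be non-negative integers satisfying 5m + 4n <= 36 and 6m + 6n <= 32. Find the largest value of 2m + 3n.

15

The continuous relaxation peaks at (0, 5.33) with value 16.00; rounding to a feasible lattice point costs some objective.
(m,n)=(0,5): 5·0+4·5=20≤36, 6·0+6·5=30≤32, objective 15.
(m,n)=(1,4): 5·1+4·4=21≤36, 6·1+6·4=30≤32, objective 14.
The best lattice point is (0,5), giving 15.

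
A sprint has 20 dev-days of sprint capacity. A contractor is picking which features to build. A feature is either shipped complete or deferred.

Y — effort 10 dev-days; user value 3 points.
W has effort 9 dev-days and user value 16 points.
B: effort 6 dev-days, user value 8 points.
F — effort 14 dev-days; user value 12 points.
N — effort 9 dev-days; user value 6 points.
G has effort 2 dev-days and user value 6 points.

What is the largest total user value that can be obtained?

Take W, B, and G: effort 9 + 6 + 2 = 17 ≤ 20, user value 16 + 8 + 6 = 30.
No other feasible combination does better.

30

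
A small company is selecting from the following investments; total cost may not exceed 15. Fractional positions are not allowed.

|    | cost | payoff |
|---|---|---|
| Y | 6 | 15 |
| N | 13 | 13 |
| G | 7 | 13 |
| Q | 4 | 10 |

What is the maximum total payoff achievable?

This is a 0-1 knapsack instance.
Y + G: cost 6 + 7 = 13 ≤ 15, payoff 15 + 13 = 28.
Y + Q: cost 6 + 4 = 10 ≤ 15, payoff 15 + 10 = 25.
Best is Y and G with total payoff 28.

28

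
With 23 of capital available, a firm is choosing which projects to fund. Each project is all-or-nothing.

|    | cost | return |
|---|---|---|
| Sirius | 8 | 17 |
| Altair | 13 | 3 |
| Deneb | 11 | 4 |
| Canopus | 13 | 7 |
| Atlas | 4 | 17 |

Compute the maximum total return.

38

This is a 0-1 knapsack instance.
Take Sirius, Deneb, and Atlas: cost 8 + 11 + 4 = 23 ≤ 23, return 17 + 4 + 17 = 38.
No other feasible combination does better.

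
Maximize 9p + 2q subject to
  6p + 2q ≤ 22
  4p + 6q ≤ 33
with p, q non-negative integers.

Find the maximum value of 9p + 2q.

(p,q)=(3,2): 6·3+2·2=22≤22, 4·3+6·2=24≤33, objective 31.
(p,q)=(3,1): 6·3+2·1=20≤22, 4·3+6·1=18≤33, objective 29.
(p,q)=(3,0): 6·3+2·0=18≤22, 4·3+6·0=12≤33, objective 27.
(p,q)=(2,3): 6·2+2·3=18≤22, 4·2+6·3=26≤33, objective 24.
Maximum is 31 at (p,q)=(3,2).

31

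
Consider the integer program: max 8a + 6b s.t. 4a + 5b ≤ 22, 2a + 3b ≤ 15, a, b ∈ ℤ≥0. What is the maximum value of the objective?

Relaxing integrality, the LP optimum is 44.00 at (a,b) = (5.5, 0), which is not an integer point.
(a,b)=(5,0): 4·5+5·0=20≤22, 2·5+3·0=10≤15, objective 40.
(a,b)=(4,1): 4·4+5·1=21≤22, 2·4+3·1=11≤15, objective 38.
(a,b)=(4,0): 4·4+5·0=16≤22, 2·4+3·0=8≤15, objective 32.
The best lattice point is (5,0), giving 40.

40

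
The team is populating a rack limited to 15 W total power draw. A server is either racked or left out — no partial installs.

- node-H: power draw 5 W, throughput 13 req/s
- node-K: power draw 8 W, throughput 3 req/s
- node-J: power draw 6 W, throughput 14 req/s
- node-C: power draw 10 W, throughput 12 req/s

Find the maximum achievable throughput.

Allowing fractional choices, the relaxed optimum would be about 31.8, but servers are indivisible.
node-H + node-C: power draw 5 + 10 = 15 ≤ 15, throughput 13 + 12 = 25.
node-H + node-J: power draw 5 + 6 = 11 ≤ 15, throughput 13 + 14 = 27.
Best is node-H and node-J with total throughput 27.

27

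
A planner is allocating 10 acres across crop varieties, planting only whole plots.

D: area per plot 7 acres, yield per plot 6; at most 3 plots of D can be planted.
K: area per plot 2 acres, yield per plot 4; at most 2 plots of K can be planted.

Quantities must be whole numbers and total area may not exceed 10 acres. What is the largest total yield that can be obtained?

K has the best ratio (4/2); taking only K gives at most 2×4 = 8 (stopped by the supply cap of 2).
Mixing does better — 1×D and 1×K: area 9 ≤ 10, yield 1·6 + 1·4 = 10.

10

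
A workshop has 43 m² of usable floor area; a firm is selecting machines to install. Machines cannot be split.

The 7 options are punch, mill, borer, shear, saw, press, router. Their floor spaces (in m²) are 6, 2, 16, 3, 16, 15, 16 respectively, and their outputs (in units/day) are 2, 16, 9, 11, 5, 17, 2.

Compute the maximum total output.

mill + borer + shear + press: floor space 2 + 16 + 3 + 15 = 36 ≤ 43, output 16 + 9 + 11 + 17 = 53.
punch + mill + shear + saw + press: floor space 6 + 2 + 3 + 16 + 15 = 42 ≤ 43, output 2 + 16 + 11 + 5 + 17 = 51.
punch + mill + borer + shear + press: floor space 6 + 2 + 16 + 3 + 15 = 42 ≤ 43, output 2 + 16 + 9 + 11 + 17 = 55.
Best is punch, mill, borer, shear, and press with total output 55.

55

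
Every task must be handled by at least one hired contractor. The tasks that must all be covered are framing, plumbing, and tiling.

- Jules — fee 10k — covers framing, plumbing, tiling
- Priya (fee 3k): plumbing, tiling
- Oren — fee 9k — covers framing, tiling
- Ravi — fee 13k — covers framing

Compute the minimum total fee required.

The greedy cost-per-new-task heuristic would pick Priya and Oren for 12, but a cheaper cover exists.
Jules alone covers framing, plumbing, tiling — every task.
Total fee: 10.
No cover costs less than 10.

10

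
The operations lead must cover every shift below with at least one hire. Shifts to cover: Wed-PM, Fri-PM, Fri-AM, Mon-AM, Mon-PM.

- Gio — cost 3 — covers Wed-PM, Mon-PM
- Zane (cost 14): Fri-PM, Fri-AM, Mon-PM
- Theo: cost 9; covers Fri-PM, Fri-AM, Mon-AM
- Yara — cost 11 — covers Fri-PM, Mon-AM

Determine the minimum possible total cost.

12

Choose Gio and Theo: together they cover Wed-PM, Fri-PM, Fri-AM, Mon-AM, Mon-PM — every shift.
Total cost: 3 + 9 = 12.
No cover costs less than 12.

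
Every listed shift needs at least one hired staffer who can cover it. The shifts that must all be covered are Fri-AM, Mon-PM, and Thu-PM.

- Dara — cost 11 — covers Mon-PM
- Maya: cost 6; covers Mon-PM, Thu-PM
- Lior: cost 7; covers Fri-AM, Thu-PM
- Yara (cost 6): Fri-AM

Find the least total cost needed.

12

Choose Maya and Yara: together they cover Fri-AM, Mon-PM, Thu-PM — every shift.
Total cost: 6 + 6 = 12.
No cover costs less than 12.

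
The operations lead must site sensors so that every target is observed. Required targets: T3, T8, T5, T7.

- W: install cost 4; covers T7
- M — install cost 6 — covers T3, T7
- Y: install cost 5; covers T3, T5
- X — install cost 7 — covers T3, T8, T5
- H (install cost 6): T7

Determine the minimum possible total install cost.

11

Choose W and X: together they cover T3, T8, T5, T7 — every target.
Total install cost: 4 + 7 = 11.
No cover costs less than 11.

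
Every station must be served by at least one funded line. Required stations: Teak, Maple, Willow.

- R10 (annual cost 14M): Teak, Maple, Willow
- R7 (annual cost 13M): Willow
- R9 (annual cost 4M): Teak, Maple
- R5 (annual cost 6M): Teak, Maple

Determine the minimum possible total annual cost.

This is an integer covering problem.
R10 alone covers Teak, Maple, Willow — every station.
Total annual cost: 14.

14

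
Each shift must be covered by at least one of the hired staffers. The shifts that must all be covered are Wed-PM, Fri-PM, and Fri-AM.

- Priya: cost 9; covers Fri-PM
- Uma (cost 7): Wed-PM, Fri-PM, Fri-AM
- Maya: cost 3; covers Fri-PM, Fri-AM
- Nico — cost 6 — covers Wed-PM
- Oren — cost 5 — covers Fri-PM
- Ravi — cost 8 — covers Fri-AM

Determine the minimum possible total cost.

The greedy cost-per-new-shift heuristic would pick Maya and Nico for 9, but a cheaper cover exists.
Uma alone covers Wed-PM, Fri-PM, Fri-AM — every shift.
Total cost: 7.
No cover costs less than 7.

7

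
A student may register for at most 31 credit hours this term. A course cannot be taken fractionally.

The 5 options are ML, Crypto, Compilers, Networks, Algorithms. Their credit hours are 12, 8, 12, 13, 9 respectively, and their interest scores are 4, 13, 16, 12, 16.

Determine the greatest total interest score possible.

Crypto + Compilers + Algorithms: credit hours 8 + 12 + 9 = 29 ≤ 31, interest score 13 + 16 + 16 = 45.
ML + Crypto + Algorithms: credit hours 12 + 8 + 9 = 29 ≤ 31, interest score 4 + 13 + 16 = 33.
Crypto + Networks + Algorithms: credit hours 8 + 13 + 9 = 30 ≤ 31, interest score 13 + 12 + 16 = 41.
Best is Crypto, Compilers, and Algorithms with total interest score 45.

45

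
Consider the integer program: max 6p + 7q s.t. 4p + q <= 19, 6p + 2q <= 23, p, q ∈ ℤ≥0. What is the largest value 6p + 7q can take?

77

(p,q)=(0,11) is feasible, giving 77.
(p,q)=(0,10) is feasible, giving 70.
The best lattice point is (0,11), giving 77.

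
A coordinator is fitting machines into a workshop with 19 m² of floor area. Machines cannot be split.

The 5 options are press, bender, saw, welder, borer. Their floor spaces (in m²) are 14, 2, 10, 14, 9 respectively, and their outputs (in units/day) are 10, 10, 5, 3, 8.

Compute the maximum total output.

20

press + bender: floor space 14 + 2 = 16 ≤ 19, output 10 + 10 = 20.
bender + saw: floor space 2 + 10 = 12 ≤ 19, output 10 + 5 = 15.
bender + borer: floor space 2 + 9 = 11 ≤ 19, output 10 + 8 = 18.
Best is press and bender with total output 20.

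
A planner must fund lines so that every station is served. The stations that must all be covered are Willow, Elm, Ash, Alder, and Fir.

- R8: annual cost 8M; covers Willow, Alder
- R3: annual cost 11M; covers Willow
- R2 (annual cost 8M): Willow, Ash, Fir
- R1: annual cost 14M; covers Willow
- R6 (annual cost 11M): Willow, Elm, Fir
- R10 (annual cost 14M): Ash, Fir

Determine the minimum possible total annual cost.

27

Choose R8, R2, and R6: together they cover Willow, Elm, Ash, Alder, Fir — every station.
Total annual cost: 8 + 8 + 11 = 27.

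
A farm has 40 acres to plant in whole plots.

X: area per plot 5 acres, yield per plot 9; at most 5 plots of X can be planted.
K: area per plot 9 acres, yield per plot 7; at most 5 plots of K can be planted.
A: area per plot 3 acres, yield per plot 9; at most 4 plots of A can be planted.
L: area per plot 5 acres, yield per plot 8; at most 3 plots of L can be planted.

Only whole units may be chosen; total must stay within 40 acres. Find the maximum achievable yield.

Take 5×X and 4×A: area 37 ≤ 40, yield 5·9 + 4·9 = 81.
A has the best ratio (9/3) and is taken to its limit of 4; remaining capacity is filled optimally with the others.

81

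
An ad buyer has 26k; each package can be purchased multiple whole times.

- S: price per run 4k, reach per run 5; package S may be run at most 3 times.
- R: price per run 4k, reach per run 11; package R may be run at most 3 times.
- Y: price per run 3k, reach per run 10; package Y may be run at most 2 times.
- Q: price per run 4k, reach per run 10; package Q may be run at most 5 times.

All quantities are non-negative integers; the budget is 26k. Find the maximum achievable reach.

Y has the best ratio (10/3); taking only Y gives at most 2×10 = 20 (stopped by the supply cap of 2).
Mixing does better — 3×R, 2×Y, and 2×Q: price 26 ≤ 26, reach 3·11 + 2·10 + 2·10 = 73.

73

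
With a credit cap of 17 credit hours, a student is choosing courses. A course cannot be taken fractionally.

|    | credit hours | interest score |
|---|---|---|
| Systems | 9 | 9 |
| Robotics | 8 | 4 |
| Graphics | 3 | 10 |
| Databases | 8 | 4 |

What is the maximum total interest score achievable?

This is an integer program with binary decision variables.
Allowing fractional choices, the relaxed optimum would be about 21.5, but courses are indivisible.
Systems + Graphics: credit hours 9 + 3 = 12 ≤ 17, interest score 9 + 10 = 19.
Graphics + Databases: credit hours 3 + 8 = 11 ≤ 17, interest score 10 + 4 = 14.
Robotics + Graphics: credit hours 8 + 3 = 11 ≤ 17, interest score 4 + 10 = 14.
Best is Systems and Graphics with total interest score 19.

19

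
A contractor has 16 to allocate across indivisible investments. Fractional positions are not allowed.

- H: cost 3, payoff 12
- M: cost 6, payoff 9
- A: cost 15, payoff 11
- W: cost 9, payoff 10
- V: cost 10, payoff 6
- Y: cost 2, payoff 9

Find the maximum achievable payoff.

Allowing fractional choices, the relaxed optimum would be about 35.6, but investments are indivisible.
H + M + Y: cost 3 + 6 + 2 = 11 ≤ 16, payoff 12 + 9 + 9 = 30.
H + W + Y: cost 3 + 9 + 2 = 14 ≤ 16, payoff 12 + 10 + 9 = 31.
Best is H, W, and Y with total payoff 31.

31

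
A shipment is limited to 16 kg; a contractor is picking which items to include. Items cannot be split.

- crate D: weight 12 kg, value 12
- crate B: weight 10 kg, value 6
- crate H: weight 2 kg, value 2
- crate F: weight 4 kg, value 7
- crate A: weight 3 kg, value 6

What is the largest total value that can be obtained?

19

This is an integer program with binary decision variables.
Allowing fractional choices, the relaxed optimum would be about 22.0, but items are indivisible.
crate D + crate A: weight 12 + 3 = 15 ≤ 16, value 12 + 6 = 18.
crate H + crate F + crate A: weight 2 + 4 + 3 = 9 ≤ 16, value 2 + 7 + 6 = 15.
crate D + crate F: weight 12 + 4 = 16 ≤ 16, value 12 + 7 = 19.
Best is crate D and crate F with total value 19.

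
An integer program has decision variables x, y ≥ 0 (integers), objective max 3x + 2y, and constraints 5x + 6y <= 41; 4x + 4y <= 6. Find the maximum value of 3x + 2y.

3

The continuous relaxation peaks at (1.5, 0) with value 4.50; rounding to a feasible lattice point costs some objective.
(x,y)=(1,0): 5·1+6·0=5≤41, 4·1+4·0=4≤6, objective 3.
(x,y)=(0,1): 5·0+6·1=6≤41, 4·0+4·1=4≤6, objective 2.
(x,y)=(0,0): 5·0+6·0=0≤41, 4·0+4·0=0≤6, objective 0.
The best lattice point is (1,0), giving 3.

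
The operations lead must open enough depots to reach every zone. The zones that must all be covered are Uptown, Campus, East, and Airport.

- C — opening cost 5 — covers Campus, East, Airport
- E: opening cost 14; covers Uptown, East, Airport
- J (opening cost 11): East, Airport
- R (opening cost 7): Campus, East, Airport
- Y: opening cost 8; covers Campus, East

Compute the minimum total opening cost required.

19

Choose C and E: together they cover Uptown, Campus, East, Airport — every zone.
Total opening cost: 5 + 14 = 19.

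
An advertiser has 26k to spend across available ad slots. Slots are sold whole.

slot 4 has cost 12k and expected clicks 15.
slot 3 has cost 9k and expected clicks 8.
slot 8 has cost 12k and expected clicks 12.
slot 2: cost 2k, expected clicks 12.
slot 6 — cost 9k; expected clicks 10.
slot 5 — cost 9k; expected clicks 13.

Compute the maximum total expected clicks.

40

Treat it as a binary knapsack problem.
slot 4 + slot 2 + slot 6: cost 12 + 2 + 9 = 23 ≤ 26, expected clicks 15 + 12 + 10 = 37.
slot 4 + slot 8 + slot 2: cost 12 + 12 + 2 = 26 ≤ 26, expected clicks 15 + 12 + 12 = 39.
slot 4 + slot 2 + slot 5: cost 12 + 2 + 9 = 23 ≤ 26, expected clicks 15 + 12 + 13 = 40.
Best is slot 4, slot 2, and slot 5 with total expected clicks 40.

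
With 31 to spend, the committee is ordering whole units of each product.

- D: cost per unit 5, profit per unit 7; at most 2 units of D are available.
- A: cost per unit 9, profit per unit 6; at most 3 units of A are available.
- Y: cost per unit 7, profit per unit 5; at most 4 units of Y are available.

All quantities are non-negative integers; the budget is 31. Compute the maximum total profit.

2×D and 3×Y: cost 31 ≤ 31, profit 2·7 + 3·5 = 29.
2×D and 2×A: cost 28 ≤ 31, profit 2·7 + 2·6 = 26.
Best is 29.

29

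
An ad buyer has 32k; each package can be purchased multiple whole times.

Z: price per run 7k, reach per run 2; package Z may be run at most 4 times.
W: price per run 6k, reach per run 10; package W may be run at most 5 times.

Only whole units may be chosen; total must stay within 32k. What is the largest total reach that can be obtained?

50

W has the best ratio (10/6); taking only W gives at most 5×10 = 50 (stopped by the price limit).
Optimal: 5×W: price 30 ≤ 32, reach 5·10 = 50.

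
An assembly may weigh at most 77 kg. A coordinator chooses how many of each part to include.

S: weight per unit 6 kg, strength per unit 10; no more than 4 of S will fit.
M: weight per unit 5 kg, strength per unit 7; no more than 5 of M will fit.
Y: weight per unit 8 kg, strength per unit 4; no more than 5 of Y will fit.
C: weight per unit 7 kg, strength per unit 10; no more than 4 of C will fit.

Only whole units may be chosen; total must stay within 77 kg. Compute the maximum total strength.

115

This is a bounded integer knapsack.
S has the best ratio (10/6); taking only S gives at most 4×10 = 40 (stopped by the supply cap of 4).
Mixing does better — 4×S, 5×M, and 4×C: weight 77 ≤ 77, strength 4·10 + 5·7 + 4·10 = 115.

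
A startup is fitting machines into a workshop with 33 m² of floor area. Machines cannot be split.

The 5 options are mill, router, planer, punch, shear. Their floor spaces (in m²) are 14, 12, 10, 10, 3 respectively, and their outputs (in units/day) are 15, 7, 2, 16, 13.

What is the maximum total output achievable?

44

mill + router + shear: floor space 14 + 12 + 3 = 29 ≤ 33, output 15 + 7 + 13 = 35.
router + punch + shear: floor space 12 + 10 + 3 = 25 ≤ 33, output 7 + 16 + 13 = 36.
mill + punch + shear: floor space 14 + 10 + 3 = 27 ≤ 33, output 15 + 16 + 13 = 44.
Best is mill, punch, and shear with total output 44.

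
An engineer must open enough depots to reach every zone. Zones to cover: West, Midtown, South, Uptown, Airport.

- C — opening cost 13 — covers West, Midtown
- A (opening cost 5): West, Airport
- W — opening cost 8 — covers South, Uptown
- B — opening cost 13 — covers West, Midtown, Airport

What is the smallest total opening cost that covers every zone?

The greedy cost-per-new-zone heuristic would pick A, W, and C for 26, but a cheaper cover exists.
Choose W and B: together they cover West, Midtown, South, Uptown, Airport — every zone.
Total opening cost: 8 + 13 = 21.
No cover costs less than 21.

21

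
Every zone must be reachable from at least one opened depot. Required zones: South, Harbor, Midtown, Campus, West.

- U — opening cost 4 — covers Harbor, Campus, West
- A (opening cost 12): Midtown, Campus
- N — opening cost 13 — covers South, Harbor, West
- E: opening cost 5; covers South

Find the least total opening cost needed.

21

Choose U, A, and E: together they cover South, Harbor, Midtown, Campus, West — every zone.
Total opening cost: 4 + 12 + 5 = 21.
No cover costs less than 21.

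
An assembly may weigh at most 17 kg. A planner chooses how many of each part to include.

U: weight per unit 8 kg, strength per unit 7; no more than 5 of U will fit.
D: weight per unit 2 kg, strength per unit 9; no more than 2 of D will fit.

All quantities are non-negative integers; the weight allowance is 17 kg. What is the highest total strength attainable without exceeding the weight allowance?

1×U and 2×D: weight 12 ≤ 17, strength 1·7 + 2·9 = 25.
2×D: weight 4 ≤ 17, strength 2·9 = 18.
Best is 25.

25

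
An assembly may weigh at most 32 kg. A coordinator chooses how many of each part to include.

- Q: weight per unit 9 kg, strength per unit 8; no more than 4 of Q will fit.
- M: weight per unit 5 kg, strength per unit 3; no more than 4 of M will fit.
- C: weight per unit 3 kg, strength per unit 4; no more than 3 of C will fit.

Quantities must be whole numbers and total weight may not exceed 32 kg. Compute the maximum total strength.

31

C has the best ratio (4/3); taking only C gives at most 3×4 = 12 (stopped by the supply cap of 3).
Mixing does better — 2×Q, 1×M, and 3×C: weight 32 ≤ 32, strength 2·8 + 1·3 + 3·4 = 31.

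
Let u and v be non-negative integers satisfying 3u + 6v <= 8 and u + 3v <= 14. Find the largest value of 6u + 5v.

The continuous relaxation peaks at (2.67, 0) with value 16.00; rounding to a feasible lattice point costs some objective.
(u,v)=(2,0): 3·2+6·0=6≤8, 1·2+3·0=2≤14, objective 12.
(u,v)=(1,0): 3·1+6·0=3≤8, 1·1+3·0=1≤14, objective 6.
The best lattice point is (2,0), giving 12.

12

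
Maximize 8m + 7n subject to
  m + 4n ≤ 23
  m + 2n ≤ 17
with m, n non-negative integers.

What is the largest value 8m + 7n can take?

136

(m,n)=(17,0): 1·17+4·0=17≤23, 1·17+2·0=17≤17, objective 136.
(m,n)=(16,0): 1·16+4·0=16≤23, 1·16+2·0=16≤17, objective 128.
The best lattice point is (17,0), giving 136.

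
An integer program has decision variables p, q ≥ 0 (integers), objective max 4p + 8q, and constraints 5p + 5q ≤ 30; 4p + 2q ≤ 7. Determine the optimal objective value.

24

Relaxing integrality, the LP optimum is 28.00 at (p,q) = (0, 3.5), which is not an integer point.
(p,q)=(0,3): 5·0+5·3=15≤30, 4·0+2·3=6≤7, objective 24.
(p,q)=(0,2): 5·0+5·2=10≤30, 4·0+2·2=4≤7, objective 16.
The best lattice point is (0,3), giving 24.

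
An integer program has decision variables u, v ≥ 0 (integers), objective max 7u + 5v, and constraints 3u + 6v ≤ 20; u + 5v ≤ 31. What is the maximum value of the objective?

42

(u,v)=(6,0): 3·6+6·0=18≤20, 1·6+5·0=6≤31, objective 42.
(u,v)=(5,0): 3·5+6·0=15≤20, 1·5+5·0=5≤31, objective 35.
Maximum is 42 at (u,v)=(6,0).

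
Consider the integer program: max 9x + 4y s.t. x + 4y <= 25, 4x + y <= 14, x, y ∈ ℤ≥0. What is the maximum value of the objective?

38

(x,y)=(2,5): 1·2+4·5=22≤25, 4·2+1·5=13≤14, objective 38.
(x,y)=(2,4): 1·2+4·4=18≤25, 4·2+1·4=12≤14, objective 34.
The best lattice point is (2,5), giving 38.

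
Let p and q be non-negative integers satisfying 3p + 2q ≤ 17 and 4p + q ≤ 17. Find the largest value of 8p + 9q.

72

Relaxing integrality, the LP optimum is 76.50 at (p,q) = (0, 8.5), which is not an integer point.
(p,q)=(0,8) is feasible, giving 72.
(p,q)=(1,7) is feasible, giving 71.
(p,q)=(0,7) is feasible, giving 63.
No feasible integer point exceeds 72.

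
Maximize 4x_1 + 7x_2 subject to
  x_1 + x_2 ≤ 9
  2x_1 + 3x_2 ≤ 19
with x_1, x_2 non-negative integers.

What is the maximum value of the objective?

43

The continuous relaxation peaks at (0, 6.33) with value 44.33; rounding to a feasible lattice point costs some objective.
(x_1,x_2)=(2,5): 1·2+1·5=7≤9, 2·2+3·5=19≤19, objective 43.
(x_1,x_2)=(0,6): 1·0+1·6=6≤9, 2·0+3·6=18≤19, objective 42.
The best lattice point is (2,5), giving 43.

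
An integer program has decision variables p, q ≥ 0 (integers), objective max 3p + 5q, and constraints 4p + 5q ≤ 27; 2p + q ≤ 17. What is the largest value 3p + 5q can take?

25

The continuous relaxation peaks at (0, 5.4) with value 27.00; rounding to a feasible lattice point costs some objective.
(p,q)=(0,5): 4·0+5·5=25≤27, 2·0+1·5=5≤17, objective 25.
(p,q)=(1,4): 4·1+5·4=24≤27, 2·1+1·4=6≤17, objective 23.
(p,q)=(0,4): 4·0+5·4=20≤27, 2·0+1·4=4≤17, objective 20.
The best lattice point is (0,5), giving 25.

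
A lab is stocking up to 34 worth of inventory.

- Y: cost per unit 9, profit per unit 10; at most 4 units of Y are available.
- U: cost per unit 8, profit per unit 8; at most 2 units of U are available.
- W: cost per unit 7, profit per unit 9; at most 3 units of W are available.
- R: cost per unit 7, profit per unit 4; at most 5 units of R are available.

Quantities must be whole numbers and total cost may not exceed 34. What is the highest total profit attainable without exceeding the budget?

39

This is a bounded integer knapsack.
W has the best ratio (9/7); taking only W gives at most 3×9 = 27 (stopped by the supply cap of 3).
Mixing does better — 3×Y and 1×W: cost 34 ≤ 34, profit 3·10 + 1·9 = 39.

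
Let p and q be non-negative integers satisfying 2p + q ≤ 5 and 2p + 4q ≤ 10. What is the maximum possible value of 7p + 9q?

25

(p,q)=(1,2): 2·1+1·2=4≤5, 2·1+4·2=10≤10, objective 25.
(p,q)=(2,1): 2·2+1·1=5≤5, 2·2+4·1=8≤10, objective 23.
Maximum is 25 at (p,q)=(1,2).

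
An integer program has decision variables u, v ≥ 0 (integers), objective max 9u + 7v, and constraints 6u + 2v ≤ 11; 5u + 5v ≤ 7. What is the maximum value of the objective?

Relaxing integrality, the LP optimum is 12.60 at (u,v) = (1.4, 0), which is not an integer point.
(u,v)=(1,0): 6·1+2·0=6≤11, 5·1+5·0=5≤7, objective 9.
(u,v)=(0,1): 6·0+2·1=2≤11, 5·0+5·1=5≤7, objective 7.
(u,v)=(0,0): 6·0+2·0=0≤11, 5·0+5·0=0≤7, objective 0.
No feasible integer point exceeds 9.

9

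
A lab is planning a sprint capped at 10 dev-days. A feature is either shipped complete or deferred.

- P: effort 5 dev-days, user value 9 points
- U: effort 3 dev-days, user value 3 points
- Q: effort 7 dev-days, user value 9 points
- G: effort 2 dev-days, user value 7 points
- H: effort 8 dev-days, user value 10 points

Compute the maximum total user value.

19

P + G: effort 5 + 2 = 7 ≤ 10, user value 9 + 7 = 16.
G + H: effort 2 + 8 = 10 ≤ 10, user value 7 + 10 = 17.
P + U + G: effort 5 + 3 + 2 = 10 ≤ 10, user value 9 + 3 + 7 = 19.
Best is P, U, and G with total user value 19.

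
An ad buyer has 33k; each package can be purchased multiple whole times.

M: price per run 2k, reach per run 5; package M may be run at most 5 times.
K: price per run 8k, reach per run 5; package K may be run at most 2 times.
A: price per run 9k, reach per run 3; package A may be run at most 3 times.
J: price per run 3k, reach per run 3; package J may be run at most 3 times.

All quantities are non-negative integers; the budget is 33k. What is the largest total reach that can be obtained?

41

4×M, 2×K, and 3×J: price 33 ≤ 33, reach 4·5 + 2·5 + 3·3 = 39.
5×M, 2×K, and 2×J: price 32 ≤ 33, reach 5·5 + 2·5 + 2·3 = 41.
Best is 41.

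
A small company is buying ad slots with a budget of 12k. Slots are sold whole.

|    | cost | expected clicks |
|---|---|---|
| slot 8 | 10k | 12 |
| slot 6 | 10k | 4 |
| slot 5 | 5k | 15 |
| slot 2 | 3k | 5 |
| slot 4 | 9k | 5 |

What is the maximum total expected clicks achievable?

slot 5: cost 5 ≤ 12, expected clicks 15.
slot 5 + slot 2: cost 5 + 3 = 8 ≤ 12, expected clicks 15 + 5 = 20.
Best is slot 5 and slot 2 with total expected clicks 20.

20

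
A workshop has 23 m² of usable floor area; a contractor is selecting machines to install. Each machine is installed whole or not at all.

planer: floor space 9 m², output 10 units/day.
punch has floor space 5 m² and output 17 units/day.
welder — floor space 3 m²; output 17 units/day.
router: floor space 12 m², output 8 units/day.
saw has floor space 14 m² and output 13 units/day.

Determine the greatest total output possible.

47

Treat it as a binary knapsack problem.
Allowing fractional choices, the relaxed optimum would be about 49.6, but machines are indivisible.
punch + welder + saw: floor space 5 + 3 + 14 = 22 ≤ 23, output 17 + 17 + 13 = 47.
planer + punch + welder: floor space 9 + 5 + 3 = 17 ≤ 23, output 10 + 17 + 17 = 44.
Best is punch, welder, and saw with total output 47.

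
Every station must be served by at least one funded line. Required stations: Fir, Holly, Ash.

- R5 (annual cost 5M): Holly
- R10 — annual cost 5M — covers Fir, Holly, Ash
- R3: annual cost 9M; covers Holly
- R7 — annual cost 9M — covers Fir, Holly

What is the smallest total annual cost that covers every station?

5

R10 alone covers Fir, Holly, Ash — every station.
Total annual cost: 5.
No cover costs less than 5.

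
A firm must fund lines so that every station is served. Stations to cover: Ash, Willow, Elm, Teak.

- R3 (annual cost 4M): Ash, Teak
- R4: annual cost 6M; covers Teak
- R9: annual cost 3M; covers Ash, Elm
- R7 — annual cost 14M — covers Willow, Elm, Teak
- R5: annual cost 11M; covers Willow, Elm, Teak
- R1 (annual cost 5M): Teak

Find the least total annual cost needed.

14

This is a weighted set-cover instance.
The greedy cost-per-new-station heuristic would pick R9, R3, and R5 for 18, but a cheaper cover exists.
Choose R9 and R5: together they cover Ash, Willow, Elm, Teak — every station.
Total annual cost: 3 + 11 = 14.
No cover costs less than 14.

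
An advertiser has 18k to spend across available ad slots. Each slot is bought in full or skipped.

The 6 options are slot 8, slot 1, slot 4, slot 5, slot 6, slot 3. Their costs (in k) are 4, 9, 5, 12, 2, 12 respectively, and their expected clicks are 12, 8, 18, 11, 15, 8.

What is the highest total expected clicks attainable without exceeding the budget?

45

Allowing fractional choices, the relaxed optimum would be about 51.4, but ad slots are indivisible.
slot 1 + slot 4 + slot 6: cost 9 + 5 + 2 = 16 ≤ 18, expected clicks 8 + 18 + 15 = 41.
slot 8 + slot 4 + slot 6: cost 4 + 5 + 2 = 11 ≤ 18, expected clicks 12 + 18 + 15 = 45.
slot 8 + slot 1 + slot 4: cost 4 + 9 + 5 = 18 ≤ 18, expected clicks 12 + 8 + 18 = 38.
Best is slot 8, slot 4, and slot 6 with total expected clicks 45.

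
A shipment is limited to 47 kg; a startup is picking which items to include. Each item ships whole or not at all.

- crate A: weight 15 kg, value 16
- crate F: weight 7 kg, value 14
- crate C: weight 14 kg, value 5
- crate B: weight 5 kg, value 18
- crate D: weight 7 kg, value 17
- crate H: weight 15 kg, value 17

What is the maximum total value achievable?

This is a 0-1 knapsack instance.
Allowing fractional choices, the relaxed optimum would be about 79.9, but items are indivisible.
crate A + crate B + crate D + crate H: weight 15 + 5 + 7 + 15 = 42 ≤ 47, value 16 + 18 + 17 + 17 = 68.
crate A + crate F + crate B + crate D: weight 15 + 7 + 5 + 7 = 34 ≤ 47, value 16 + 14 + 18 + 17 = 65.
crate F + crate B + crate D + crate H: weight 7 + 5 + 7 + 15 = 34 ≤ 47, value 14 + 18 + 17 + 17 = 66.
Best is crate A, crate B, crate D, and crate H with total value 68.

68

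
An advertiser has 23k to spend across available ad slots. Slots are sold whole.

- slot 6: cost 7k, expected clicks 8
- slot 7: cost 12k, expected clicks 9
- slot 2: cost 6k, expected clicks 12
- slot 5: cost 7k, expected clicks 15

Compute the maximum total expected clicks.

35

This is an integer program with binary decision variables.
Take slot 6, slot 2, and slot 5: cost 7 + 6 + 7 = 20 ≤ 23, expected clicks 8 + 12 + 15 = 35.
No other feasible combination does better.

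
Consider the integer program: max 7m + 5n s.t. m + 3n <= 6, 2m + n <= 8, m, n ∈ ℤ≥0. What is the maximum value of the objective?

(m,n)=(4,0): 1·4+3·0=4≤6, 2·4+1·0=8≤8, objective 28.
(m,n)=(3,1): 1·3+3·1=6≤6, 2·3+1·1=7≤8, objective 26.
(m,n)=(3,0): 1·3+3·0=3≤6, 2·3+1·0=6≤8, objective 21.
No feasible integer point exceeds 28.

28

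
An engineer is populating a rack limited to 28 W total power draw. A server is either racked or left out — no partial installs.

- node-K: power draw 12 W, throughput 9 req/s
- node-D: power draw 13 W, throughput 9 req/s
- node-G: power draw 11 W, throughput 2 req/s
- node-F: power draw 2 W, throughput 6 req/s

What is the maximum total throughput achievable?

24

Take node-K, node-D, and node-F: power draw 12 + 13 + 2 = 27 ≤ 28, throughput 9 + 9 + 6 = 24.
No other feasible combination does better.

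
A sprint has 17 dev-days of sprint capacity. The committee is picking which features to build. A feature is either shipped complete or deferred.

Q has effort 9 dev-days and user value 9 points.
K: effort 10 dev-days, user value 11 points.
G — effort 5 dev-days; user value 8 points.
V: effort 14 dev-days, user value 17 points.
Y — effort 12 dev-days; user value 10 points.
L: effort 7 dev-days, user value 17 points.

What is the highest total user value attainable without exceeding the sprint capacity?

28

Allowing fractional choices, the relaxed optimum would be about 31.1, but features are indivisible.
G + L: effort 5 + 7 = 12 ≤ 17, user value 8 + 17 = 25.
K + L: effort 10 + 7 = 17 ≤ 17, user value 11 + 17 = 28.
Q + L: effort 9 + 7 = 16 ≤ 17, user value 9 + 17 = 26.
Best is K and L with total user value 28.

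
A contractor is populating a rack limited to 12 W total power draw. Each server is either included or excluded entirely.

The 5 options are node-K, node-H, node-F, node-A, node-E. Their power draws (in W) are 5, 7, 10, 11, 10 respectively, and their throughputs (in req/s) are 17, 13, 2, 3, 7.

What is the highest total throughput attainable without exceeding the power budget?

30

This is a 0-1 knapsack instance.
node-K + node-H: power draw 5 + 7 = 12 ≤ 12, throughput 17 + 13 = 30.
node-H: power draw 7 ≤ 12, throughput 13.
node-K: power draw 5 ≤ 12, throughput 17.
Best is node-K and node-H with total throughput 30.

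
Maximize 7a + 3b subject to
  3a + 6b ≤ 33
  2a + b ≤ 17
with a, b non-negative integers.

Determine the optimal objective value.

(a,b)=(8,1): 3·8+6·1=30≤33, 2·8+1·1=17≤17, objective 59.
(a,b)=(8,0): 3·8+6·0=24≤33, 2·8+1·0=16≤17, objective 56.
Maximum is 59 at (a,b)=(8,1).

59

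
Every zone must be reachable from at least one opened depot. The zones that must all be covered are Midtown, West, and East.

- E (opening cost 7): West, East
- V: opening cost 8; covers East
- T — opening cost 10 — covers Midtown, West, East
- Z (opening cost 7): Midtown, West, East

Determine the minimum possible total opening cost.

This is an integer covering problem.
Z alone covers Midtown, West, East — every zone.
Total opening cost: 7.

7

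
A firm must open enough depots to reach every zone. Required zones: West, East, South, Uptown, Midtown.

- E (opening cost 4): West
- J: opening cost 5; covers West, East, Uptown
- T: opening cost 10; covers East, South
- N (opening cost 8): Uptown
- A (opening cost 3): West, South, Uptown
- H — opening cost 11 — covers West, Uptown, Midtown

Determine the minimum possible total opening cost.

19

Choose J, A, and H: together they cover West, East, South, Uptown, Midtown — every zone.
Total opening cost: 5 + 3 + 11 = 19.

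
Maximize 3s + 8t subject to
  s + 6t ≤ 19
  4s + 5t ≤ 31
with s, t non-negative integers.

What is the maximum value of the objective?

31

Relaxing integrality, the LP optimum is 33.32 at (s,t) = (4.79, 2.37), which is not an integer point.
(s,t)=(5,2): 1·5+6·2=17≤19, 4·5+5·2=30≤31, objective 31.
(s,t)=(4,2): 1·4+6·2=16≤19, 4·4+5·2=26≤31, objective 28.
(s,t)=(6,1): 1·6+6·1=12≤19, 4·6+5·1=29≤31, objective 26.
The best lattice point is (5,2), giving 31.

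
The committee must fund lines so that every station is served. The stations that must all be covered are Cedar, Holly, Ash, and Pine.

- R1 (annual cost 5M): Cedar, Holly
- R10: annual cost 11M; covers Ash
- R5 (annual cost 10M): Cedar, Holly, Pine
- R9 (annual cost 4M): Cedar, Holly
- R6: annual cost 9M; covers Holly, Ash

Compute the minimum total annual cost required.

Choose R5 and R6: together they cover Cedar, Holly, Ash, Pine — every station.
Total annual cost: 10 + 9 = 19.

19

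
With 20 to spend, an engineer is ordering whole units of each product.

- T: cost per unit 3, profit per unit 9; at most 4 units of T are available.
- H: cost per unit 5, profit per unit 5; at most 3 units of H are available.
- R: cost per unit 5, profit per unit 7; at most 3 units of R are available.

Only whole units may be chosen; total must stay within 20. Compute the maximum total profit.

T has the best ratio (9/3); taking only T gives at most 4×9 = 36 (stopped by the supply cap of 4).
Mixing does better — 4×T and 1×R: cost 17 ≤ 20, profit 4·9 + 1·7 = 43.

43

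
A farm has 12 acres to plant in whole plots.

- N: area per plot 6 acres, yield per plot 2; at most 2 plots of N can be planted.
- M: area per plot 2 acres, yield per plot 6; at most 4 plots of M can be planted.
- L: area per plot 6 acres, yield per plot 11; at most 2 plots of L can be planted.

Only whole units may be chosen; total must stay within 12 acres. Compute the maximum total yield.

29

This is a bounded integer knapsack.
3×M and 1×L: area 12 ≤ 12, yield 3·6 + 1·11 = 29.
4×M: area 8 ≤ 12, yield 4·6 = 24.
Best is 29.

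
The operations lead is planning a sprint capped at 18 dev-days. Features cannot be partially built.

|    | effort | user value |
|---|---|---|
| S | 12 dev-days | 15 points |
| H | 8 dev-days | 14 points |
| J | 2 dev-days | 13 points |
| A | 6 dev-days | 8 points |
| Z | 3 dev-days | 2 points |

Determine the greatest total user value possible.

35

Allowing fractional choices, the relaxed optimum would be about 37.5, but features are indivisible.
S + J + Z: effort 12 + 2 + 3 = 17 ≤ 18, user value 15 + 13 + 2 = 30.
H + J + A: effort 8 + 2 + 6 = 16 ≤ 18, user value 14 + 13 + 8 = 35.
Best is H, J, and A with total user value 35.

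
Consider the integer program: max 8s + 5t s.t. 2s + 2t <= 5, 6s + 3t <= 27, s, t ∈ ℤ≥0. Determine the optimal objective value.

16

The continuous relaxation peaks at (2.5, 0) with value 20.00; rounding to a feasible lattice point costs some objective.
(s,t)=(2,0): 2·2+2·0=4≤5, 6·2+3·0=12≤27, objective 16.
(s,t)=(1,1): 2·1+2·1=4≤5, 6·1+3·1=9≤27, objective 13.
(s,t)=(1,0): 2·1+2·0=2≤5, 6·1+3·0=6≤27, objective 8.
No feasible integer point exceeds 16.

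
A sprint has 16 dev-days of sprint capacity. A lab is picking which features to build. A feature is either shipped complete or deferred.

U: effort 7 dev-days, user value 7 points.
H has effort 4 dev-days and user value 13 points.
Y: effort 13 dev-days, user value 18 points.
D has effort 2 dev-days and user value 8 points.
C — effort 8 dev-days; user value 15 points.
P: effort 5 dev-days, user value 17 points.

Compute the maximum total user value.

40

Take D, C, and P: effort 2 + 8 + 5 = 15 ≤ 16, user value 8 + 15 + 17 = 40.
No other feasible combination does better.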